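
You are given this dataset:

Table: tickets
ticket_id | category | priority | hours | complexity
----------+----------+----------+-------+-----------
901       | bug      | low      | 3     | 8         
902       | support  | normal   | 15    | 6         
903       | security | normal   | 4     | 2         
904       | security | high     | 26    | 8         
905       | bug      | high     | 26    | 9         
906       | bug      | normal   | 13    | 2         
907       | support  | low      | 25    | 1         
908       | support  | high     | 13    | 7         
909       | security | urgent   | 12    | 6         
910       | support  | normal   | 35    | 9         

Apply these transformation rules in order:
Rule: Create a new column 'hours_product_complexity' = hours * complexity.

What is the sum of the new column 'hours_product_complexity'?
1093

Step 1: For each record, compute hours * complexity
Example calculations:
  3 * 8 = 24
  15 * 6 = 90
  4 * 2 = 8
  ...
Step 2: Sum all derived values
Step 3: Total = 1093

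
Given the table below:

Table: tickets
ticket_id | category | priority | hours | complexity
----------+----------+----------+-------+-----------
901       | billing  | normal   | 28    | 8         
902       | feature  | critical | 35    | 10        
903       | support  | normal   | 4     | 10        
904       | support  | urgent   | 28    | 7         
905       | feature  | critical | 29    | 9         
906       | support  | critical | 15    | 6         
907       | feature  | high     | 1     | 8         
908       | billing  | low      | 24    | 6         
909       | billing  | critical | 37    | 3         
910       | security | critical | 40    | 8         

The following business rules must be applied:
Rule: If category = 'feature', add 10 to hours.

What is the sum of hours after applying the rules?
271

Step 1: Count records where category = 'feature': 3
Step 2: Total bonus added: 3 × 10 = 30
Step 3: Original sum of hours: 241
Step 4: Final sum = 241 + 30 = 271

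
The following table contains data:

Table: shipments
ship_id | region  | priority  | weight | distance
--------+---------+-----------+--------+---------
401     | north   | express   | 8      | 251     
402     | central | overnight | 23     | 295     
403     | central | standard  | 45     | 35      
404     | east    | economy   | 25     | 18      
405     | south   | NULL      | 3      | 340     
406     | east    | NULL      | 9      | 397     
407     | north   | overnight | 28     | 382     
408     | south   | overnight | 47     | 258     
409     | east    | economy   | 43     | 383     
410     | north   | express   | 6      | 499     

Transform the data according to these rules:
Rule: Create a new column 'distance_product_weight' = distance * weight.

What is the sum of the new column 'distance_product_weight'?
57696

Step 1: For each record, compute distance * weight
Example calculations:
  251 * 8 = 2008
  295 * 23 = 6785
  35 * 45 = 1575
  ...
Step 2: Sum all derived values
Step 3: Total = 57696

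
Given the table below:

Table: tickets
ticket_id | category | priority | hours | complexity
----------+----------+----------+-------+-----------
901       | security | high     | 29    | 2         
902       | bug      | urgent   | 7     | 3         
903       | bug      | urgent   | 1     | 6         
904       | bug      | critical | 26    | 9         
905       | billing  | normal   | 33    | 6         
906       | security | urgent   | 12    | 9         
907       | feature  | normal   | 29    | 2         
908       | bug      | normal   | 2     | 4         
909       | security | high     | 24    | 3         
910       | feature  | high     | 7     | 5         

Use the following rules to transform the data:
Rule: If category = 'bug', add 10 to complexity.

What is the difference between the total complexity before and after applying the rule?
40

Step 1: Original sum of complexity = 49
Step 2: 4 records have category = 'bug'
Step 3: Each affected record changes by 10
Step 4: Total change = 4 × 10 = 40
Step 5: New sum = 49 + 40 = 89
Step 6: Difference = |89 - 49| = 40
        (Sum increased by 40)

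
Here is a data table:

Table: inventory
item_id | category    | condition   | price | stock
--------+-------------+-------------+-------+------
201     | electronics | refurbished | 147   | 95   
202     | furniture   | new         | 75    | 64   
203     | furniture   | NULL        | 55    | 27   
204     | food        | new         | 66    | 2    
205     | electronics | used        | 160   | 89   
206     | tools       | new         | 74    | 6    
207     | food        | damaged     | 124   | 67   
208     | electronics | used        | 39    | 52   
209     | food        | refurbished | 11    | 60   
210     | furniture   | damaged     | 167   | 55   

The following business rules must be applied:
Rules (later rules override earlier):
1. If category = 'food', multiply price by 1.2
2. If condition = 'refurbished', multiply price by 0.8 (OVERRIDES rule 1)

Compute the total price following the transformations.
924.4

Step 1: Rule 2 takes priority for records with condition = 'refurbished'
  - 2 records: 158 × 0.8 = 126.4
Step 2: Rule 1 applies to remaining records with category = 'food'
  - 2 records: 190 × 1.2 = 228.0
Step 3: Other records unchanged: 570
Step 4: Final sum = 126.4 + 228.0 + 570 = 924.4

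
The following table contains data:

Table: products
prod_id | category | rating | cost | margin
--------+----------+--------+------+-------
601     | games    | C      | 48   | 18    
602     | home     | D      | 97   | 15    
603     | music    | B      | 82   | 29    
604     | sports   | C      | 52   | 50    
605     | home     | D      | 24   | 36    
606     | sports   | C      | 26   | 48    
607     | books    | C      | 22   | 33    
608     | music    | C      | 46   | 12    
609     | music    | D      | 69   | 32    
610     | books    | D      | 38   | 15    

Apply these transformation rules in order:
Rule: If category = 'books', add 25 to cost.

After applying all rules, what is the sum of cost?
554

Step 1: Count records where category = 'books': 2
Step 2: Total bonus added: 2 × 25 = 50
Step 3: Original sum of cost: 504
Step 4: Final sum = 504 + 50 = 554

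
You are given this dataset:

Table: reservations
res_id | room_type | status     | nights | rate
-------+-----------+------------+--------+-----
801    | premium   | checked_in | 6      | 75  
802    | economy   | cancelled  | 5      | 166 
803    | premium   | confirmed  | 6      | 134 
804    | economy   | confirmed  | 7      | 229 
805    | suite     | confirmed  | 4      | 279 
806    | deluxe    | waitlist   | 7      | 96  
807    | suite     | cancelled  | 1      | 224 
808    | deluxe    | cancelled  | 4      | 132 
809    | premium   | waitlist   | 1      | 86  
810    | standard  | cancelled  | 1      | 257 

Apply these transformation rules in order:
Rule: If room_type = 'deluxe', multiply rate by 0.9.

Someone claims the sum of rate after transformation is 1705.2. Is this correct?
No, the correct result is 1655.2.

Step 1: Calculate the correct sum after transformation
Step 2: Apply multiplier 0.9 to records where room_type = 'deluxe'
Step 3: Correct result = 1655.2
Step 4: Claimed result = 1705.2
Step 5: 1655.2 ≠ 1705.2
Conclusion: The claimed result is incorrect. The correct answer is 1655.2.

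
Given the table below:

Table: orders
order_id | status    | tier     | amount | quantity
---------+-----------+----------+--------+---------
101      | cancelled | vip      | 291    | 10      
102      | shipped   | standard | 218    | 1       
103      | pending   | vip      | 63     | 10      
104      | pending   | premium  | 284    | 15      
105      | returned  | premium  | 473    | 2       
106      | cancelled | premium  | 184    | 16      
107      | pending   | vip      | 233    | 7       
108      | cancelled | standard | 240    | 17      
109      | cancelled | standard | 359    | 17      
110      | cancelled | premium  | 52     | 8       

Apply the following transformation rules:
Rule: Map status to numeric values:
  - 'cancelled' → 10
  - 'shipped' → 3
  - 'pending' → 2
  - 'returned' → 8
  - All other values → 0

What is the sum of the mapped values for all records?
67

Step 1: Apply mapping to each record
Step 2: Count by status:
  'cancelled': 5 records × 10 = 50
  'shipped': 1 records × 3 = 3
  'pending': 3 records × 2 = 6
  'returned': 1 records × 8 = 8
Step 3: Sum all mapped values = 67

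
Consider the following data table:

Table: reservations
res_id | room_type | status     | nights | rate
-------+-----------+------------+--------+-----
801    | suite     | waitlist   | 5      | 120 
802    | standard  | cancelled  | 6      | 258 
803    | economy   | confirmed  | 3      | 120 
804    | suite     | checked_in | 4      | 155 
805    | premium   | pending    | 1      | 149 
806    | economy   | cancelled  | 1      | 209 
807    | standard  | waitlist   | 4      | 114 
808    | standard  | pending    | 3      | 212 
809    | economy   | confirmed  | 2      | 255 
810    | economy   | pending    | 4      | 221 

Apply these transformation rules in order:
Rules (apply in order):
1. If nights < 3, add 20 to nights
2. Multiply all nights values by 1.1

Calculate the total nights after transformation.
102.3

Step 1: Apply Rule 1 - Add 20 to records with nights < 3
  - 3 records affected: 4 + (3 × 20) = 64
  - Unaffected records: 29
  - Sum after Rule 1: 93
Step 2: Apply Rule 2 - Multiply all by 1.1
  - 93 × 1.1 = 102.3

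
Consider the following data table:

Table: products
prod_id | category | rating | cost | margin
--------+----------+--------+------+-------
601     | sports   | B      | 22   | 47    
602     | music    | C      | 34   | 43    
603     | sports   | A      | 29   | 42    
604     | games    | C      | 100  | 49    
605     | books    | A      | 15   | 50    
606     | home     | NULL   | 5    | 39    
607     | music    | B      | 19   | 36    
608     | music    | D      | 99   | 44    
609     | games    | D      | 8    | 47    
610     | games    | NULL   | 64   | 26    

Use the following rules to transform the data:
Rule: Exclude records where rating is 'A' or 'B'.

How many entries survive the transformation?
6

Step 1: Count records to exclude
  - 2 (A) + 2 (B) = 4 records
Step 2: Total records: 10
Step 3: Remaining = 10 - 4 = 6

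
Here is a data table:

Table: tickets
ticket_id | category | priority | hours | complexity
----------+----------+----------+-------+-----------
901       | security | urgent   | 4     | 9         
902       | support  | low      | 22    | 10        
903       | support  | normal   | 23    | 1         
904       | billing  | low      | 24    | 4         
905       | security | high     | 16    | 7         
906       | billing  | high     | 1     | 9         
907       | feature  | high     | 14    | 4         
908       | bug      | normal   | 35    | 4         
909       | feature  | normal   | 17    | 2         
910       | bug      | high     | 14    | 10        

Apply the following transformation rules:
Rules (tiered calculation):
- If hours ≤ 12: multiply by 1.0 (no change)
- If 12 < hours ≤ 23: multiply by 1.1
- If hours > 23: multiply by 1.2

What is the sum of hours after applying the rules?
192.4

Step 1: Tier 1 (hours ≤ 12): 2 records, sum = 5 × 1.0 = 5.0
Step 2: Tier 2 (12 < hours ≤ 23): 6 records, sum = 106 × 1.1 = 116.6
Step 3: Tier 3 (hours > 23): 2 records, sum = 59 × 1.2 = 70.8
Step 4: Final sum = 5.0 + 116.6 + 70.8 = 192.4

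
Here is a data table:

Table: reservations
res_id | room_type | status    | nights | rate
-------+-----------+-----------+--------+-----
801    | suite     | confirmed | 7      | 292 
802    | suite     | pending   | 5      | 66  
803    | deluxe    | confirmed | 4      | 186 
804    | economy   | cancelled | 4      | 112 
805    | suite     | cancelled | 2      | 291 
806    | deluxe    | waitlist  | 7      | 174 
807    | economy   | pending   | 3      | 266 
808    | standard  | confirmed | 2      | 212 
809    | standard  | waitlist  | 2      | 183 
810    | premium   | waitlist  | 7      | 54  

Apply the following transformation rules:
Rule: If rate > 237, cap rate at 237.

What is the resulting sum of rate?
1698

Step 1: 3 records have rate > 237
Step 2: These records originally summed to 849
Step 3: After capping: 3 × 237 = 711
Step 4: Unaffected records sum: 987
Step 5: Final sum = 711 + 987 = 1698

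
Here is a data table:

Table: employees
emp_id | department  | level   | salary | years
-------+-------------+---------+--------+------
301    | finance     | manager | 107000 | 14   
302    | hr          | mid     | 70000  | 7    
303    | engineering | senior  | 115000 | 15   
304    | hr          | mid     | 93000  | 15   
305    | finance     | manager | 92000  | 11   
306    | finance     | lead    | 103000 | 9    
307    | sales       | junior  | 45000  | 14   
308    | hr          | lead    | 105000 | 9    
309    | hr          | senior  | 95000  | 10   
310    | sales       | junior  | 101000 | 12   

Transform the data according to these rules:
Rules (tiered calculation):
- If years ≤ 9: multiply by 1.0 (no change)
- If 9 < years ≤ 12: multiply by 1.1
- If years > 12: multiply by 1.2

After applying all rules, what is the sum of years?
130.9

Step 1: Tier 1 (years ≤ 9): 3 records, sum = 25 × 1.0 = 25.0
Step 2: Tier 2 (9 < years ≤ 12): 3 records, sum = 33 × 1.1 = 36.3
Step 3: Tier 3 (years > 12): 4 records, sum = 58 × 1.2 = 69.6
Step 4: Final sum = 25.0 + 36.3 + 69.6 = 130.9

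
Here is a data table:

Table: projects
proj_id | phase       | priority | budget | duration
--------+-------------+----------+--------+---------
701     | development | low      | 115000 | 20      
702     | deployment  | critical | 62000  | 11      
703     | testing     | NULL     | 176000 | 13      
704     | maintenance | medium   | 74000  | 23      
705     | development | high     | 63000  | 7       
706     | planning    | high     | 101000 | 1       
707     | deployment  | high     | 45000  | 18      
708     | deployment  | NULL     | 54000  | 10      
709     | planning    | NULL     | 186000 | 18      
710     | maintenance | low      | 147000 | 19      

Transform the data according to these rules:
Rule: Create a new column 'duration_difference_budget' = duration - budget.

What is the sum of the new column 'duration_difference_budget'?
-1022860

Step 1: For each record, compute duration - budget
Example calculations:
  20 - 115000 = -114980
  11 - 62000 = -61989
  13 - 176000 = -175987
  ...
Step 2: Sum all derived values
Step 3: Total = -1022860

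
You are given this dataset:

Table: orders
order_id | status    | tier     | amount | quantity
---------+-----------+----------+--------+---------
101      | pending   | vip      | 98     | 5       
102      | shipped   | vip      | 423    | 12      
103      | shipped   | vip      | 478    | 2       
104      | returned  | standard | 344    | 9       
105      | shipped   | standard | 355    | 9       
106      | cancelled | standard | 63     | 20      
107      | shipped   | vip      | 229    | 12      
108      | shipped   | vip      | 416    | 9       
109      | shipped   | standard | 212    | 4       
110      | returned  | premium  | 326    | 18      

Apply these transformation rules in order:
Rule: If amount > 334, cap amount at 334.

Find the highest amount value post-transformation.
334

Step 1: Original maximum amount = 478
Step 2: Apply cap at 334
Step 3: 5 records had amount > 334 and were capped
Step 4: Maximum after transformation = 334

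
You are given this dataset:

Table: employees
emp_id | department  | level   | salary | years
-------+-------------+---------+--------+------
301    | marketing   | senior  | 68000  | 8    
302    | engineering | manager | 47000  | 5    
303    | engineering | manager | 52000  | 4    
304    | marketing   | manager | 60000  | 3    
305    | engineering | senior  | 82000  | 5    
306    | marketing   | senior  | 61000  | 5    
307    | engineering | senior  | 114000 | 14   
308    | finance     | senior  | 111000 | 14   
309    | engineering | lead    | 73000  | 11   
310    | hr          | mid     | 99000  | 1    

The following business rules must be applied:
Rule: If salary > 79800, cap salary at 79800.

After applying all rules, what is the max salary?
79800

Step 1: Original maximum salary = 114000
Step 2: Apply cap at 79800
Step 3: 4 records had salary > 79800 and were capped
Step 4: Maximum after transformation = 79800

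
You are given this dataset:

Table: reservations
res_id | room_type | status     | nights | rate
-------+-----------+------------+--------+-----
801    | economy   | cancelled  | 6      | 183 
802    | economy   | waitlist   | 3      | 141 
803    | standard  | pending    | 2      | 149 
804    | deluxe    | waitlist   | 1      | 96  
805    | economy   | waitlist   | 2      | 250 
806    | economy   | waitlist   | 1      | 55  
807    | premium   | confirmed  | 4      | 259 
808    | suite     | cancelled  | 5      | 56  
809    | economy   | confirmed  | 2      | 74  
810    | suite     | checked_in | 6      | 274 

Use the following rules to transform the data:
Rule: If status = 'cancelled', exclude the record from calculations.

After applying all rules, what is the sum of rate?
1298

Step 1: Identify records where status = 'cancelled'
Step 2: The excluded records sum to 239
Step 3: Original total rate = 1537
Step 4: Remaining total = 1537 - 239 = 1298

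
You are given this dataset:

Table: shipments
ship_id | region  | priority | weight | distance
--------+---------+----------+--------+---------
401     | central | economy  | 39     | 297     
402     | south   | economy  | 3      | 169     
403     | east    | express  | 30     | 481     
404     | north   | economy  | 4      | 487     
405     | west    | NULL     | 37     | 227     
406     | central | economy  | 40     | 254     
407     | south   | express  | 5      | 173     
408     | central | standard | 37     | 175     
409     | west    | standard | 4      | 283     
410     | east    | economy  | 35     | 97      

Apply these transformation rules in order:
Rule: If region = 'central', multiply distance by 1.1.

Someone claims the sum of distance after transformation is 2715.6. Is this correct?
Yes, the result is correct.

Step 1: Calculate the correct sum after transformation
Step 2: Apply multiplier 1.1 to records where region = 'central'
Step 3: Correct result = 2715.6
Step 4: Claimed result = 2715.6
Step 5: 2715.6 = 2715.6 ✓
Conclusion: The claimed result is correct.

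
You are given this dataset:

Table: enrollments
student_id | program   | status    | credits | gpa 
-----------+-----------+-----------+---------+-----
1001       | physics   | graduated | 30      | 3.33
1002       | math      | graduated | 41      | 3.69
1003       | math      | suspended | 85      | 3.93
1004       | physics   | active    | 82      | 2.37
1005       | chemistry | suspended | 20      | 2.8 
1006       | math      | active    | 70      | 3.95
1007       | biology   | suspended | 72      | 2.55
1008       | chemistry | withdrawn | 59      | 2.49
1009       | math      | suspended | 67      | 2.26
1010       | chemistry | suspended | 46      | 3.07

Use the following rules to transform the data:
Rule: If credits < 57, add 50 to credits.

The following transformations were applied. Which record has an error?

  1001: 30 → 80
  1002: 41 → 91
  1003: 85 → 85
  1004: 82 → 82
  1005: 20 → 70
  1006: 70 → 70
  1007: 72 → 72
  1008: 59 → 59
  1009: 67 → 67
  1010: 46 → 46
Record 1010 has an error. The correct transformed value should be 96, not 46.

Step 1: Check each record against the rule
Step 2: Record 1010 has credits = 46
Step 3: Since 46 < 57, the bonus should have been applied
Step 4: Correct value = 96, but claimed value = 46
Conclusion: Record 1010 has the error.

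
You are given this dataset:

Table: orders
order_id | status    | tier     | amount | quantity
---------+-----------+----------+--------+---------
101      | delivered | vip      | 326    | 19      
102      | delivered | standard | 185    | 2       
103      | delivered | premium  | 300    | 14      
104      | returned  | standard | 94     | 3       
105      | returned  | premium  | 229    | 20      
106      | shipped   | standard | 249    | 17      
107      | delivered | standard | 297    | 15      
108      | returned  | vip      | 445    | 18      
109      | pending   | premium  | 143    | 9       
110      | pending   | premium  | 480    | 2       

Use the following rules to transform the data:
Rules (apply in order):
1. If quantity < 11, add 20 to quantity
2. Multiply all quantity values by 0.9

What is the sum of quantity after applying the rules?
179.1

Step 1: Apply Rule 1 - Add 20 to records with quantity < 11
  - 4 records affected: 16 + (4 × 20) = 96
  - Unaffected records: 103
  - Sum after Rule 1: 199
Step 2: Apply Rule 2 - Multiply all by 0.9
  - 199 × 0.9 = 179.1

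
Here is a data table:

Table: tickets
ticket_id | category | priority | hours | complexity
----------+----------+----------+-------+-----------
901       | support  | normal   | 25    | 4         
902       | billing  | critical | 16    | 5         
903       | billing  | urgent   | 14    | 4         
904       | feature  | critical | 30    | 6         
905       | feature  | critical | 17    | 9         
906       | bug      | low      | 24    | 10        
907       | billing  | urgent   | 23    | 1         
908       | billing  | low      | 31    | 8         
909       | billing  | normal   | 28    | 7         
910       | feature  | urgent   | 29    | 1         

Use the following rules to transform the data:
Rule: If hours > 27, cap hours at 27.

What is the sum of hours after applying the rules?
227

Step 1: 4 records have hours > 27
Step 2: These records originally summed to 118
Step 3: After capping: 4 × 27 = 108
Step 4: Unaffected records sum: 119
Step 5: Final sum = 108 + 119 = 227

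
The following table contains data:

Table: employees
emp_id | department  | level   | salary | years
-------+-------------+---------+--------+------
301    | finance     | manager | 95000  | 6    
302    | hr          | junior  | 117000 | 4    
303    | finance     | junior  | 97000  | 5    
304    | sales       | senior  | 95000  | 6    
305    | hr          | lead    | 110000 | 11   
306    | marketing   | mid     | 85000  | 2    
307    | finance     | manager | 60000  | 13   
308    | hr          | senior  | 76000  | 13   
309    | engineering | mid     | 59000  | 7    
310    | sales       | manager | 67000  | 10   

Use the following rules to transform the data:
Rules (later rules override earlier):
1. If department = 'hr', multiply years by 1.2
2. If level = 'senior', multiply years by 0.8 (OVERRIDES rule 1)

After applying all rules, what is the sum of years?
76.2

Step 1: Rule 2 takes priority for records with level = 'senior'
  - 2 records: 19 × 0.8 = 15.2
Step 2: Rule 1 applies to remaining records with department = 'hr'
  - 2 records: 15 × 1.2 = 18.0
Step 3: Other records unchanged: 43
Step 4: Final sum = 15.2 + 18.0 + 43 = 76.2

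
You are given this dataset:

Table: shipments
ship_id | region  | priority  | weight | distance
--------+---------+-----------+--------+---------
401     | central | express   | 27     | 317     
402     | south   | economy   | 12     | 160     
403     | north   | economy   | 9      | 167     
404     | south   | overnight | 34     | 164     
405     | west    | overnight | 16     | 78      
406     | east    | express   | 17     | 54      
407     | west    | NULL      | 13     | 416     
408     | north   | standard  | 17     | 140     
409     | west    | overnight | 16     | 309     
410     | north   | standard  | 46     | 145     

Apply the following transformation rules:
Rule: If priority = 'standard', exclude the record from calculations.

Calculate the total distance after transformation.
1665

Step 1: Identify records where priority = 'standard'
Step 2: The excluded records sum to 285
Step 3: Original total distance = 1950
Step 4: Remaining total = 1950 - 285 = 1665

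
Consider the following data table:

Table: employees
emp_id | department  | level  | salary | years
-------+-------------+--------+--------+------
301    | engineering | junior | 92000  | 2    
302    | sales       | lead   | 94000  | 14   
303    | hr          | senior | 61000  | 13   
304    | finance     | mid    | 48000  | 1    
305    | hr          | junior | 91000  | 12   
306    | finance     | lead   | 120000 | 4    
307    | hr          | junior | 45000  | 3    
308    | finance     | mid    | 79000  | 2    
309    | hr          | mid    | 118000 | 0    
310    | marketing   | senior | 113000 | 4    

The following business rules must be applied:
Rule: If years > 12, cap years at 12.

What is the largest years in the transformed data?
12

Step 1: Original maximum years = 14
Step 2: Apply cap at 12
Step 3: 2 records had years > 12 and were capped
Step 4: Maximum after transformation = 12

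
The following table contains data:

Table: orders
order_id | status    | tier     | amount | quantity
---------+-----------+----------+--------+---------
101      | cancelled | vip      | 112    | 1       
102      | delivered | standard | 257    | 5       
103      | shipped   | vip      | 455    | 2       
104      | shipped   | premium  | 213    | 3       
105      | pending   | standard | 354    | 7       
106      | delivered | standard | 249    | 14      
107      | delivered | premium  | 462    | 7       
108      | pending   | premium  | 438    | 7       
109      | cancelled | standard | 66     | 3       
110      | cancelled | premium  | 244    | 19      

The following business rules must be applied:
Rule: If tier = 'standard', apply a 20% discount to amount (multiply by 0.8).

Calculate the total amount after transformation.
2664.8

Step 1: Records with tier = 'standard' have total amount = 926
Step 2: Apply multiplier: 926 × 0.8 = 740.8
Step 3: Other records total: 1924
Step 4: Final sum = 740.8 + 1924 = 2664.8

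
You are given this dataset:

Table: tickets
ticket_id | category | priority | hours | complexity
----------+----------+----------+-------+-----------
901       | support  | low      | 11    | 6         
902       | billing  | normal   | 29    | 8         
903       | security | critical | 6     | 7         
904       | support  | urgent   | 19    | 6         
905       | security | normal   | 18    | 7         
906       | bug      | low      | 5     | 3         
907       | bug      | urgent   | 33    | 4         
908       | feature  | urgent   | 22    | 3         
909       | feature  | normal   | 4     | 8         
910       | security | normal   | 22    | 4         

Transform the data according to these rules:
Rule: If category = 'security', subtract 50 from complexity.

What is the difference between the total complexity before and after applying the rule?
150

Step 1: Original sum of complexity = 56
Step 2: 3 records have category = 'security'
Step 3: Each affected record changes by -50
Step 4: Total change = 3 × -50 = -150
Step 5: New sum = 56 + -150 = -94
Step 6: Difference = |-94 - 56| = 150
        (Sum decreased by 150)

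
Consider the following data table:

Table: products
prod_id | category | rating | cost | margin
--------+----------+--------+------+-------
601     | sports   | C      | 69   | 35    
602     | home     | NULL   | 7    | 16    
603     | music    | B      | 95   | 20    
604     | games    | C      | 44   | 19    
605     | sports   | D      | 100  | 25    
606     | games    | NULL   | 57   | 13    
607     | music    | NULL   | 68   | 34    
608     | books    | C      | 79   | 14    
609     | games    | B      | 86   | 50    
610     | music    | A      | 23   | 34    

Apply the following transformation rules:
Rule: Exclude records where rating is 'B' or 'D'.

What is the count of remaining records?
7

Step 1: Count records to exclude
  - 2 (B) + 1 (D) = 3 records
Step 2: Total records: 10
Step 3: Remaining = 10 - 3 = 7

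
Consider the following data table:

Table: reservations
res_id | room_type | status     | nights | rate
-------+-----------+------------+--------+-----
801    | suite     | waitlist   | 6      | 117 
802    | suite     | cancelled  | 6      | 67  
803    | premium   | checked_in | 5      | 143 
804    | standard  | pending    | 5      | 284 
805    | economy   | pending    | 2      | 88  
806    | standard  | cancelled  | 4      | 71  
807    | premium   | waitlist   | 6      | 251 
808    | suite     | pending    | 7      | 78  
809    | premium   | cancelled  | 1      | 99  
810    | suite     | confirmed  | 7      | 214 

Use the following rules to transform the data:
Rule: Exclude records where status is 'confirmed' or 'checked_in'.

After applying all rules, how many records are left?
8

Step 1: Count records to exclude
  - 1 (confirmed) + 1 (checked_in) = 2 records
Step 2: Total records: 10
Step 3: Remaining = 10 - 2 = 8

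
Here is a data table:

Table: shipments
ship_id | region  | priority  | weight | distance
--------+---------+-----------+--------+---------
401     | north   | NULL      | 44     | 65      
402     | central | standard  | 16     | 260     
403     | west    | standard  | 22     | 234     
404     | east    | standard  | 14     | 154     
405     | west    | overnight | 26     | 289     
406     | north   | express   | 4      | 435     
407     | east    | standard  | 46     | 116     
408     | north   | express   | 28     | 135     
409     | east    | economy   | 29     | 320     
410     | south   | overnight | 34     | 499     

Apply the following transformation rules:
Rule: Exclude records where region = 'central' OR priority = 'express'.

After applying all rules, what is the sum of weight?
215

Step 1: Find records where region = 'central' OR priority = 'express'
Step 2: 3 records match, summing to 48
Step 3: Original sum: 263
Step 4: Remaining sum = 263 - 48 = 215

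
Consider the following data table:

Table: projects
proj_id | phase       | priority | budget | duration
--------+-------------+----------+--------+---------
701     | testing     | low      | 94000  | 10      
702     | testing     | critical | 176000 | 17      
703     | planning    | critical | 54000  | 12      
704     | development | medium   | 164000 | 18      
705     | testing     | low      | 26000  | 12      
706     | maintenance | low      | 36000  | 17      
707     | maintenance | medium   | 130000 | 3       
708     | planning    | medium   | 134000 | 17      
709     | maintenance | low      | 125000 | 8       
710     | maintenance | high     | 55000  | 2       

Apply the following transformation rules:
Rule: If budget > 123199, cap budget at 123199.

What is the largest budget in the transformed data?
123199

Step 1: Original maximum budget = 176000
Step 2: Apply cap at 123199
Step 3: 5 records had budget > 123199 and were capped
Step 4: Maximum after transformation = 123199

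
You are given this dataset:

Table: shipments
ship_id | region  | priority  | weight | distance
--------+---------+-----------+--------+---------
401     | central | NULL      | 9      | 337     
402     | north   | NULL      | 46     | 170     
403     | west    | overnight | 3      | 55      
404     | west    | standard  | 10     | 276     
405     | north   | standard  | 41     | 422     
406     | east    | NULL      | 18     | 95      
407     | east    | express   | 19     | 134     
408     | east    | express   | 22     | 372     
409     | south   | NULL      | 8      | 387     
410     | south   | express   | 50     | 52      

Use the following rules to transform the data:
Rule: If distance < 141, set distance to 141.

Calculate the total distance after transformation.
2528

Step 1: 4 records have distance < 141
Step 2: These records originally summed to 336
Step 3: After setting to minimum: 4 × 141 = 564
Step 4: Unaffected records sum: 1964
Step 5: Final sum = 564 + 1964 = 2528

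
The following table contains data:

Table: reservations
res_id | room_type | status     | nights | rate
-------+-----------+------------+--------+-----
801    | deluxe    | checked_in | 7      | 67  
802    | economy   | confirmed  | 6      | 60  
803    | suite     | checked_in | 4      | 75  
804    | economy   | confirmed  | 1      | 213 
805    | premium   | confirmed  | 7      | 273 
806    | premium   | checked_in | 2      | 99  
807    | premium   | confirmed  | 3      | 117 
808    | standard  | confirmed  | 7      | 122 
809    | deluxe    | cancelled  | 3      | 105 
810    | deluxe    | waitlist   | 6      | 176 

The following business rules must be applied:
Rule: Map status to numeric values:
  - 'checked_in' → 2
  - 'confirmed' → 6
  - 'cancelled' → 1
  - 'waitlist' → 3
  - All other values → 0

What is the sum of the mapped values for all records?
40

Step 1: Apply mapping to each record
Step 2: Count by status:
  'checked_in': 3 records × 2 = 6
  'confirmed': 5 records × 6 = 30
  'cancelled': 1 records × 1 = 1
  'waitlist': 1 records × 3 = 3
Step 3: Sum all mapped values = 40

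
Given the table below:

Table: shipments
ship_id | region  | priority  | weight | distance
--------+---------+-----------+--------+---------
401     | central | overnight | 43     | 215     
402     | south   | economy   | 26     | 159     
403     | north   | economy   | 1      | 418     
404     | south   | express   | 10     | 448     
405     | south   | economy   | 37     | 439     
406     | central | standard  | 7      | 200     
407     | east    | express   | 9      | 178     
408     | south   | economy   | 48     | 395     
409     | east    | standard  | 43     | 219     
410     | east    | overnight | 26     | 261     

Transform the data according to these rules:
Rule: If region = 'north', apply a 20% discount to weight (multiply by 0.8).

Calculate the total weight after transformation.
249.8

Step 1: Records with region = 'north' have total weight = 1
Step 2: Apply multiplier: 1 × 0.8 = 0.8
Step 3: Other records total: 249
Step 4: Final sum = 0.8 + 249 = 249.8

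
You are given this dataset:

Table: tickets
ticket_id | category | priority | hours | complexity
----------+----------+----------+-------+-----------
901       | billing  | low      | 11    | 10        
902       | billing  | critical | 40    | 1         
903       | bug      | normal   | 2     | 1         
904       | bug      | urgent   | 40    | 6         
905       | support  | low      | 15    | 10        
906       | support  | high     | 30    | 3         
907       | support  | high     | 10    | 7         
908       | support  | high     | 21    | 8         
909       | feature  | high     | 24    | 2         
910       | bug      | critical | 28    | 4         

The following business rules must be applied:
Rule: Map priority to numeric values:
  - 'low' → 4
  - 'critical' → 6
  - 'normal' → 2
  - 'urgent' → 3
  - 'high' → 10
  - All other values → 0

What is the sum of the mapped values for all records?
65

Step 1: Apply mapping to each record
Step 2: Count by status:
  'low': 2 records × 4 = 8
  'critical': 2 records × 6 = 12
  'normal': 1 records × 2 = 2
  'urgent': 1 records × 3 = 3
  'high': 4 records × 10 = 40
Step 3: Sum all mapped values = 65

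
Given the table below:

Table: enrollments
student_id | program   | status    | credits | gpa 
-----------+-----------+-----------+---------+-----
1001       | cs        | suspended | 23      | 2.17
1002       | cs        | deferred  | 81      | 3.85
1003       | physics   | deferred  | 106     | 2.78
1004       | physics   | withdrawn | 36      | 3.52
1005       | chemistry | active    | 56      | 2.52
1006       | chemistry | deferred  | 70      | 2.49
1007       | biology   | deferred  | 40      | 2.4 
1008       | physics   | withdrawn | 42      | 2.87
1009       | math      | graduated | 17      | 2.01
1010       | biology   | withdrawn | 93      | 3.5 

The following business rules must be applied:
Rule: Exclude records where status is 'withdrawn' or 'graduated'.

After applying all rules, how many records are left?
6

Step 1: Count records to exclude
  - 3 (withdrawn) + 1 (graduated) = 4 records
Step 2: Total records: 10
Step 3: Remaining = 10 - 4 = 6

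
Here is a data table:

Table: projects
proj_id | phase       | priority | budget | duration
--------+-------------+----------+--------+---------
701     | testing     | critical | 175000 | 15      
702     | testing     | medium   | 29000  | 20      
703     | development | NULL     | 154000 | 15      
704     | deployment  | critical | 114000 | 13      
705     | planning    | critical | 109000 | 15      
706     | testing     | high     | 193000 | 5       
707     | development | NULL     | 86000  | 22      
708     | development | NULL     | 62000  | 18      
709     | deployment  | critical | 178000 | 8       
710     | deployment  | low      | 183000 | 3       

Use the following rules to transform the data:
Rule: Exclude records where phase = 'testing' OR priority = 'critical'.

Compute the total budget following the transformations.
485000

Step 1: Find records where phase = 'testing' OR priority = 'critical'
Step 2: 6 records match, summing to 798000
Step 3: Original sum: 1283000
Step 4: Remaining sum = 1283000 - 798000 = 485000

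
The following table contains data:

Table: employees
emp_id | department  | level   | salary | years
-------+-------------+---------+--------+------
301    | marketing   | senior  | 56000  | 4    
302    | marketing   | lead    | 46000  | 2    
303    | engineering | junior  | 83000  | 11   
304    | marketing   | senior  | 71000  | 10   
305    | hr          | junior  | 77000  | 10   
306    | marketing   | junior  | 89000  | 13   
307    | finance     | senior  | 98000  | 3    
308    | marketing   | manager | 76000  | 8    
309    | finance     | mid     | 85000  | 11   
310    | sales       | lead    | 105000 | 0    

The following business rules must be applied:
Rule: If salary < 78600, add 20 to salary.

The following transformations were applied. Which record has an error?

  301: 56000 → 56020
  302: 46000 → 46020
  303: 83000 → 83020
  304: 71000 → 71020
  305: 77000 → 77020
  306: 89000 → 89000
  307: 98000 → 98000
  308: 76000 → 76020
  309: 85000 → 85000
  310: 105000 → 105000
Record 303 has an error. The correct transformed value should be 83000, not 83020.

Step 1: Check each record against the rule
Step 2: Record 303 has salary = 83000
Step 3: Since 83000 >= 78600, the bonus should not have been applied
Step 4: Correct value = 83000, but claimed value = 83020
Conclusion: Record 303 has the error.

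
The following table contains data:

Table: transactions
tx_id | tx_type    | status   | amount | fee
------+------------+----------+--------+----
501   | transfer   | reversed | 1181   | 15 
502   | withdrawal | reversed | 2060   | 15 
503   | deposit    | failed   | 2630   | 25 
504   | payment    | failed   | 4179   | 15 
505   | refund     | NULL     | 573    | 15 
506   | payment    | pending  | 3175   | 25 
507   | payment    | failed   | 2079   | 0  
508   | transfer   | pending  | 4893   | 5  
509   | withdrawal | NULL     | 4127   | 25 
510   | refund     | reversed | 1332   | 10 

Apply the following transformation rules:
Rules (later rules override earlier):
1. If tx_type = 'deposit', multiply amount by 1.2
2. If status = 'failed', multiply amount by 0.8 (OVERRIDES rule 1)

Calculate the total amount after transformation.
24451.4

Step 1: Rule 2 takes priority for records with status = 'failed'
  - 3 records: 8888 × 0.8 = 7110.4
Step 2: Rule 1 applies to remaining records with tx_type = 'deposit'
  - 0 records: 0 × 1.2 = 0.0
Step 3: Other records unchanged: 17341
Step 4: Final sum = 7110.4 + 0.0 + 17341 = 24451.4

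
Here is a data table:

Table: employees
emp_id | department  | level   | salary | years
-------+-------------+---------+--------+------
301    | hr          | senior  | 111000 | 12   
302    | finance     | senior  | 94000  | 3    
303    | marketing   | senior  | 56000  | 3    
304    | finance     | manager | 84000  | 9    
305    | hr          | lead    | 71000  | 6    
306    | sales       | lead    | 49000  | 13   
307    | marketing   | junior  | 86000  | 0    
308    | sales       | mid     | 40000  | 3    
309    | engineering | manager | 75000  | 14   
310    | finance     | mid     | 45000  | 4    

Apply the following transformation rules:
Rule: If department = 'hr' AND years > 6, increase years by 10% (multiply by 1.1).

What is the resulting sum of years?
68.2

Step 1: Find records where department = 'hr' AND years > 6
Step 2: 1 records match, summing to 12
Step 3: After multiplier: 12 × 1.1 = 13.2
Step 4: Unaffected records sum: 55
Step 5: Final sum = 13.2 + 55 = 68.2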